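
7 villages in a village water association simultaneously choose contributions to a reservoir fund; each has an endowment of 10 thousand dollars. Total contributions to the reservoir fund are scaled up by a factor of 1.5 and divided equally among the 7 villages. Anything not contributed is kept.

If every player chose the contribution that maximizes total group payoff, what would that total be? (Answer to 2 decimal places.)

Each contributed unit returns 1.500 to the group as a whole (0.2143 to each of 7 players), which exceeds 1, so the social optimum is full contribution: group total = 1.500 × 70 = 105.00.

105.00 thousand dollars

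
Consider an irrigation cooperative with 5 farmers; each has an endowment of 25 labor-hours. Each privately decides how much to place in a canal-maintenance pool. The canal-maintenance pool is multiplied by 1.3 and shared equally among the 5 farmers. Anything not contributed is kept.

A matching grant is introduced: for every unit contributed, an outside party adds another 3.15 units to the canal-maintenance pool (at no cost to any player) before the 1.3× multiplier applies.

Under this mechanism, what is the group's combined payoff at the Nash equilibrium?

Under the mechanism each unit contributed yields 1.3 × 4.15 / 5 = 1.0790 back to its contributor per unit of net cost, which exceeds 1, making full contribution the dominant choice for everyone.
So the Nash equilibrium is full contribution by all 5; the group earns 1.3 × 4.15 × 125 = 674.38.

674.38 labor-hours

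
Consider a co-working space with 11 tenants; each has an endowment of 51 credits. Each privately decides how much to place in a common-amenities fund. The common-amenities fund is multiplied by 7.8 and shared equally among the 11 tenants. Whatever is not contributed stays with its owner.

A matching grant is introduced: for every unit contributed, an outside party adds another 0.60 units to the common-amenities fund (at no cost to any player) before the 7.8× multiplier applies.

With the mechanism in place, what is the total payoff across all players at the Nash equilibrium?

7001.28 credits

With the mechanism, a contributed unit returns 7.8 × 1.60 / 11 = 1.1345 per unit of net cost to the contributor — now above 1 — so contributing fully is weakly dominant for every player.
So the Nash equilibrium is full contribution by all 11; the group earns 7.8 × 1.60 × 561 = 7001.28.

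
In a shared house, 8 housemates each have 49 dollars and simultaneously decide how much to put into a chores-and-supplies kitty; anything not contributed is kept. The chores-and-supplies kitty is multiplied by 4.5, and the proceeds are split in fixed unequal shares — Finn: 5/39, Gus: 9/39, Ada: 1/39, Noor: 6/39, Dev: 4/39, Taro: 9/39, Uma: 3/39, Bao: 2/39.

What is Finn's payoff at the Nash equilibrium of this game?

105.54 dollars

A player with share s gets back 4.5·s per unit contributed, so full contribution is dominant for anyone with s > 1/4.5 = 0.2222 and zero contribution is dominant for anyone below.
The shares above 0.2222 belong to Gus and Taro, contributing 49 each; the remaining 6 contribute 0. Total contributed: 98.
Finn keeps 49 and receives 4.5 × 98 × 5/39 = 56.54 from the chores-and-supplies kitty, for a payoff of 105.54.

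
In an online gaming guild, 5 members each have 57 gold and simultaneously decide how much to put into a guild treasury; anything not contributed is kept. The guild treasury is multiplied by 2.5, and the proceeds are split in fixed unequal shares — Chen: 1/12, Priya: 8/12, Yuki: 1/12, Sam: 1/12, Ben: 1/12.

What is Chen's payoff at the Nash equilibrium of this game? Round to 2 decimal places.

68.88 gold

For player j, contributing a unit is worthwhile iff 2.5 × (j's share) ≥ 1, i.e. iff j's share is at least 0.4000.
Only Priya (8/12) clears that bar, contributing 57; the remaining 4 contribute 0. Total contributed: 57.
Chen keeps 57 and receives 2.5 × 57 × 1/12 = 11.88 from the guild treasury, for a payoff of 68.88.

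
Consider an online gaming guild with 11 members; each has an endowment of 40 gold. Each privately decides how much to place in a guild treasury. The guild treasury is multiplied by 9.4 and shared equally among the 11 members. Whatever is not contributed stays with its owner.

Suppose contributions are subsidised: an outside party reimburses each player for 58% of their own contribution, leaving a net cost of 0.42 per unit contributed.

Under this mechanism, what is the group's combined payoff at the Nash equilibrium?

4391.20 gold

The effective private return per unit is now (9.4/11) / 0.42 = 2.0346 > 1, so every player's dominant strategy flips to full contribution.
So the Nash equilibrium is full contribution by all 11; the group earns 11 × (40 × 0.58 + 9.4 × 40) = 4391.20.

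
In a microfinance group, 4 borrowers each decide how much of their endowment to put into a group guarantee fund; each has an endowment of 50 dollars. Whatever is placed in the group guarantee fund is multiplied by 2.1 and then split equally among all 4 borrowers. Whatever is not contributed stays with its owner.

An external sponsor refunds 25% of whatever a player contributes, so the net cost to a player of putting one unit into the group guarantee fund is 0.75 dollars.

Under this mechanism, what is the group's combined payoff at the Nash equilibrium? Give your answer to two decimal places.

200.00 dollars

With the mechanism, a contributed unit returns (2.1/4) / 0.75 = 0.7000 per unit of net cost — still below 1 — so contributing 0 remains dominant for every player.
At the Nash equilibrium no one contributes; group total payoff = 4 × 50 = 200.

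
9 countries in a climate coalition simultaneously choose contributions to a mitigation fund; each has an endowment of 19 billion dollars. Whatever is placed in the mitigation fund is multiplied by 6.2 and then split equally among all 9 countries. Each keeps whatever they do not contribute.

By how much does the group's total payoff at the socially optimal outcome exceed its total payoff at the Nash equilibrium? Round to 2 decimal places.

Each contributed unit returns 6.2/9 = 0.6889 to its contributor — below 1 — so contributing 0 is dominant for every player. At the Nash equilibrium everyone keeps their 19, and the group total is 9 × 19 = 171.
Each contributed unit returns 6.200 to the group as a whole (0.6889 to each of 9 players), which exceeds 1, so the social optimum is full contribution: group total = 6.200 × 171 = 1060.20.
Efficiency loss = 1060.20 − 171 = 889.20.

889.20 billion dollars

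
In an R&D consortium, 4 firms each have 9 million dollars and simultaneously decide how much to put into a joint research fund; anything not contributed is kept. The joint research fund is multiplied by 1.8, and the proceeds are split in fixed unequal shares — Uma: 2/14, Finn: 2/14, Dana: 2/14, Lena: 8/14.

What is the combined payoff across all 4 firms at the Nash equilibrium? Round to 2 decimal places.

43.20 million dollars

Player j's private return per contributed unit is 1.8 × (j's share). Contributing is weakly dominant for j when that share is at least 1/1.8 = 0.5556, and contributing 0 is dominant otherwise.
The only share above 0.5556 is Lena's 8/14, contributing 9; the remaining 3 contribute 0. Total contributed: 9.
The joint research fund pays out 1.8 × 9 = 16.20 in total (split across the unequal shares, but the aggregate is all that matters for the group sum).
The 3 free-riders keep 9 each, adding 27. Group total = 27 + 16.20 = 43.20.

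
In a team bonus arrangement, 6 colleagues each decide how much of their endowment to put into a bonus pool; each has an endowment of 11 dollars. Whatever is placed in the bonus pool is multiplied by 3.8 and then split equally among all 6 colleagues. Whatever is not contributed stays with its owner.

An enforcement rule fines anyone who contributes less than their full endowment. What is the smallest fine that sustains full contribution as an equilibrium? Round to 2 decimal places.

4.03 dollars

Given the others contribute fully, the best deviation is to contribute 0 (any partial contribution still incurs the fine and gives up units whose private return 0.6333 is below 1).
Deviating from 11 to 0 saves 11 dollars but forfeits the deviator's share of the drop in the bonus pool: 3.8/6 × 11 = 6.97.
So the deviation gain is 11 − 6.97 = 4.03, and the fine must be at least 4.03 dollars to wipe it out.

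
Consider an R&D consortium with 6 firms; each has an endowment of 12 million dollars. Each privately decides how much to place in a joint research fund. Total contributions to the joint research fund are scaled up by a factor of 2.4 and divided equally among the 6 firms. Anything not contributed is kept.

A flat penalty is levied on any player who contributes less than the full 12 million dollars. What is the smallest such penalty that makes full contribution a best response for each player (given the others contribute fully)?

Given the others contribute fully, the best deviation is to contribute 0 (any partial contribution still incurs the fine and gives up units whose private return 0.4000 is below 1).
Deviating from 12 to 0 saves 12 million dollars but forfeits the deviator's share of the drop in the joint research fund: 2.4/6 × 12 = 4.80.
So the deviation gain is 12 − 4.80 = 7.20, and the fine must be at least 7.20 million dollars to wipe it out.

7.20 million dollars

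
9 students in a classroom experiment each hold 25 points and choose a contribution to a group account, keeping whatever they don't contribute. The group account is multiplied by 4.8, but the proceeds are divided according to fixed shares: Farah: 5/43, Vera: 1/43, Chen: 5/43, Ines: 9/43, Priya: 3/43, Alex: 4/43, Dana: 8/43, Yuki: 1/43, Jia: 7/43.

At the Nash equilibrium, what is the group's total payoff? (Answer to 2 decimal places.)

Each unit j contributes comes back to j as 4.8 × (j's share), so j prefers to contribute only if that share exceeds 1/4.8 = 0.2083; otherwise keeping the unit dominates.
Only Ines (9/43) clears that bar, contributing 25; the remaining 8 contribute 0. Total contributed: 25.
The group account pays out 4.8 × 25 = 120.00 in total (split across the unequal shares, but the aggregate is all that matters for the group sum).
The 8 free-riders keep 25 each, adding 200. Group total = 200 + 120.00 = 320.00.

320.00 points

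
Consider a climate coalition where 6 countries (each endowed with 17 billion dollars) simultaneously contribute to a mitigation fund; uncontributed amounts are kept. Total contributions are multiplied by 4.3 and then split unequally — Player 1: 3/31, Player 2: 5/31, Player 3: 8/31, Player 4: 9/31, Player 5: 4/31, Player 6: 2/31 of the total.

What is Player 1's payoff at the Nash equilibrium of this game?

31.15 billion dollars

Player j's private return per contributed unit is 4.3 × (j's share). Contributing is weakly dominant for j when that share is at least 1/4.3 = 0.2326, and contributing 0 is dominant otherwise.
The shares above 0.2326 belong to Player 3 and Player 4, contributing 17 each; the remaining 4 contribute 0. Total contributed: 34.
Player 1 keeps 17 and receives 4.3 × 34 × 3/31 = 14.15 from the mitigation fund, for a payoff of 31.15.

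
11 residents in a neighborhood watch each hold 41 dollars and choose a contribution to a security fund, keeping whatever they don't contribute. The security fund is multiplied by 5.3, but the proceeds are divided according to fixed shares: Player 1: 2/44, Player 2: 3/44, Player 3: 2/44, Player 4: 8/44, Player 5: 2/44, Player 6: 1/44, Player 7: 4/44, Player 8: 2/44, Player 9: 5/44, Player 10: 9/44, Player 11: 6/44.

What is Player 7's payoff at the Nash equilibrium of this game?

60.75 dollars

For player j, contributing a unit is worthwhile iff 5.3 × (j's share) ≥ 1, i.e. iff j's share is at least 0.1887.
Player 10 alone (share 9/44) is above the threshold, contributing 41; the remaining 10 contribute 0. Total contributed: 41.
Player 7 keeps 41 and receives 5.3 × 41 × 4/44 = 19.75 from the security fund, for a payoff of 60.75.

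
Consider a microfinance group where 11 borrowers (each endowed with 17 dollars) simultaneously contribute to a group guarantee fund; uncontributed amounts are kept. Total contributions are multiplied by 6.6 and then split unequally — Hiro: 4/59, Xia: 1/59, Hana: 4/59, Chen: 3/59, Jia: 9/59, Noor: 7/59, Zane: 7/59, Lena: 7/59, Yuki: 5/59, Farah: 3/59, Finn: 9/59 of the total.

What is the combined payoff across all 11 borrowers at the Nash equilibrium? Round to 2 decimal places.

377.40 dollars

A player with share s gets back 6.6·s per unit contributed, so full contribution is dominant for anyone with s > 1/6.6 = 0.1515 and zero contribution is dominant for anyone below.
Jia and Finn are above the threshold, contributing 17 each; the remaining 9 contribute 0. Total contributed: 34.
The group guarantee fund pays out 6.6 × 34 = 224.40 in total (split across the unequal shares, but the aggregate is all that matters for the group sum).
The 9 free-riders keep 17 each, adding 153. Group total = 153 + 224.40 = 377.40.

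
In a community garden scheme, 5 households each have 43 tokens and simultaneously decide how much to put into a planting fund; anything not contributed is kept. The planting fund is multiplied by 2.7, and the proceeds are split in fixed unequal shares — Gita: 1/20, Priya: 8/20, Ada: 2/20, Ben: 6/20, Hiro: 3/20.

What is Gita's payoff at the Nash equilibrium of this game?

A player with share s gets back 2.7·s per unit contributed, so full contribution is dominant for anyone with s > 1/2.7 = 0.3704 and zero contribution is dominant for anyone below.
Priya alone (share 8/20) is above the threshold, contributing 43; the remaining 4 contribute 0. Total contributed: 43.
Gita keeps 43 and receives 2.7 × 43 × 1/20 = 5.81 from the planting fund, for a payoff of 48.81.

48.81 tokens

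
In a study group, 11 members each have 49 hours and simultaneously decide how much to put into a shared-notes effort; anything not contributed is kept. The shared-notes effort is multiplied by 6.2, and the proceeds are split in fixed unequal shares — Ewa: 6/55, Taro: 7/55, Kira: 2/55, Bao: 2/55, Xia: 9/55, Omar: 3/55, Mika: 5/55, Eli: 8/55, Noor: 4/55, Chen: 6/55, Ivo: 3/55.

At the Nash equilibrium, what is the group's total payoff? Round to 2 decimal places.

A player with share s gets back 6.2·s per unit contributed, so full contribution is dominant for anyone with s > 1/6.2 = 0.1613 and zero contribution is dominant for anyone below.
Only Xia (9/55) clears that bar, contributing 49; the remaining 10 contribute 0. Total contributed: 49.
The shared-notes effort pays out 6.2 × 49 = 303.80 in total (split across the unequal shares, but the aggregate is all that matters for the group sum).
The 10 free-riders keep 49 each, adding 490. Group total = 490 + 303.80 = 793.80.

793.80 hours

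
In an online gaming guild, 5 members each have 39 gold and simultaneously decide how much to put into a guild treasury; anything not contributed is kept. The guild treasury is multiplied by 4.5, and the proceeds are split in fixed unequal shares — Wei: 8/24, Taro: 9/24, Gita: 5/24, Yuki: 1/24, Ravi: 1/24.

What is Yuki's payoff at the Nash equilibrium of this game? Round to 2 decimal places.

53.63 gold

Each unit j contributes comes back to j as 4.5 × (j's share), so j prefers to contribute only if that share exceeds 1/4.5 = 0.2222; otherwise keeping the unit dominates.
Wei and Taro are above the threshold, contributing 39 each; the remaining 3 contribute 0. Total contributed: 78.
Yuki keeps 39 and receives 4.5 × 78 × 1/24 = 14.63 from the guild treasury, for a payoff of 53.63.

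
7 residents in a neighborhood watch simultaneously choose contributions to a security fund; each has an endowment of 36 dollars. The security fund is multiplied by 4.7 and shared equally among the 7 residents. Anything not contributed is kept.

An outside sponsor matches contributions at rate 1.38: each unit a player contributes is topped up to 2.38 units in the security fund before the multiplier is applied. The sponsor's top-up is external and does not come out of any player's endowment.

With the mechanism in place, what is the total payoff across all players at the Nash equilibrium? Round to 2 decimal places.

The effective private return per unit is now 4.7 × 2.38 / 7 = 1.5980 > 1, so every player's dominant strategy flips to full contribution.
So the Nash equilibrium is full contribution by all 7; the group earns 4.7 × 2.38 × 252 = 2818.87.

2818.87 dollars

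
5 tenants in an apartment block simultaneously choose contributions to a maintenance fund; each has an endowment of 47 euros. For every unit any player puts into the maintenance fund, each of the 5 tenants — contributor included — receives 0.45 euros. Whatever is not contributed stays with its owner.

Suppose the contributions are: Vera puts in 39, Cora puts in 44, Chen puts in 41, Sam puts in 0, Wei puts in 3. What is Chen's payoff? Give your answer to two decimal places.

63.15 euros

Total contributed: 39 + 44 + 41 + 0 + 3 = 127.
Each receives 0.45 × 127 = 57.15 from the maintenance fund.
Chen keeps 47 − 41 = 6, so Chen's payoff is 6 + 57.15 = 63.15.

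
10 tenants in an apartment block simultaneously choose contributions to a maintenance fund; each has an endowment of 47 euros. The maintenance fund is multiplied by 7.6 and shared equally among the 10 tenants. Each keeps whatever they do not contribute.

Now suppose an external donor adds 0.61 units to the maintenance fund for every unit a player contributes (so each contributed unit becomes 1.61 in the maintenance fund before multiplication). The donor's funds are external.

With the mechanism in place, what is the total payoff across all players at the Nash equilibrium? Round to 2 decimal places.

5750.92 euros

The effective private return per unit is now 7.6 × 1.61 / 10 = 1.2236 > 1, so every player's dominant strategy flips to full contribution.
So the Nash equilibrium is full contribution by all 10; the group earns 7.6 × 1.61 × 470 = 5750.92.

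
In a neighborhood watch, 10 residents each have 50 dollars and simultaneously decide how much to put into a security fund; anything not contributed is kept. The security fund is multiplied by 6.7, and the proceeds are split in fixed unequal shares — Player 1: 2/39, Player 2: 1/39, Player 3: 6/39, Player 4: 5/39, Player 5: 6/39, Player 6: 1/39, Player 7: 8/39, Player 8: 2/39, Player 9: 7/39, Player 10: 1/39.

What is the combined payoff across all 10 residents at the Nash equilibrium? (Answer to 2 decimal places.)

Player j's private return per contributed unit is 6.7 × (j's share). Contributing is weakly dominant for j when that share is at least 1/6.7 = 0.1493, and contributing 0 is dominant otherwise.
Player 3, Player 5, Player 7 and Player 9 clear that bar, contributing 50 each; the remaining 6 contribute 0. Total contributed: 200.
The security fund pays out 6.7 × 200 = 1340.00 in total (split across the unequal shares, but the aggregate is all that matters for the group sum).
The 6 free-riders keep 50 each, adding 300. Group total = 300 + 1340.00 = 1640.00.

1640.00 dollars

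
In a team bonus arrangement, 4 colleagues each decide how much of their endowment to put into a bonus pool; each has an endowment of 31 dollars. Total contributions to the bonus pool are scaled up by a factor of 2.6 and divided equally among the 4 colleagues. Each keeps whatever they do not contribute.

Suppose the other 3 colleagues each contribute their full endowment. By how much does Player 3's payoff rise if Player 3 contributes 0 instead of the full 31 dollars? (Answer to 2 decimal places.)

10.85 dollars

Switching from a contribution of 31 to 0 lets Player 3 keep an extra 31 dollars, but lowers the bonus pool by 31, which costs Player 3 their own share of that drop: 2.6/4 × 31 = 20.15.
Net gain = 31 − 20.15 = 10.85. The private return per contributed unit (0.6500) is below 1, so free-riding is indeed the best response regardless of what the others do.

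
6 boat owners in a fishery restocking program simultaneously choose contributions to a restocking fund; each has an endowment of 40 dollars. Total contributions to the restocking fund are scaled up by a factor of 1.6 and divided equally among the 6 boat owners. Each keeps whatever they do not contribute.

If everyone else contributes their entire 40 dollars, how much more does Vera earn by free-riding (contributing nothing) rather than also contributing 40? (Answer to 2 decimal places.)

Switching from a contribution of 40 to 0 lets Vera keep an extra 40 dollars, but lowers the restocking fund by 40, which costs Vera their own share of that drop: 1.6/6 × 40 = 10.67.
Net gain = 40 − 10.67 = 29.33. The private return per contributed unit (0.2667) is below 1, so free-riding is indeed the best response regardless of what the others do.

29.33 dollars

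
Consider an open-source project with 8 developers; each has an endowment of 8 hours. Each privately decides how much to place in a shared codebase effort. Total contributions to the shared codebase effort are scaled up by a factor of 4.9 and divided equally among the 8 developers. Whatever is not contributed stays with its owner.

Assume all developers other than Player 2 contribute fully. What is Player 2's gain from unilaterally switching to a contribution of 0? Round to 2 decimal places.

3.10 hours

Switching from a contribution of 8 to 0 lets Player 2 keep an extra 8 hours, but lowers the shared codebase effort by 8, which costs Player 2 their own share of that drop: 4.9/8 × 8 = 4.90.
Net gain = 8 − 4.90 = 3.10. The private return per contributed unit (0.6125) is below 1, so free-riding is indeed the best response regardless of what the others do.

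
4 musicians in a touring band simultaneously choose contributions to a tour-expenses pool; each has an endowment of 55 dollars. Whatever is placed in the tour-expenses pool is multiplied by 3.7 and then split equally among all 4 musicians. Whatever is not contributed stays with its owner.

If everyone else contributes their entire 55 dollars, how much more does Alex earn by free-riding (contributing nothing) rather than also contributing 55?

4.13 dollars

Switching from a contribution of 55 to 0 lets Alex keep an extra 55 dollars, but lowers the tour-expenses pool by 55, which costs Alex their own share of that drop: 3.7/4 × 55 = 50.87.
Net gain = 55 − 50.87 = 4.13. The private return per contributed unit (0.9250) is below 1, so free-riding is indeed the best response regardless of what the others do.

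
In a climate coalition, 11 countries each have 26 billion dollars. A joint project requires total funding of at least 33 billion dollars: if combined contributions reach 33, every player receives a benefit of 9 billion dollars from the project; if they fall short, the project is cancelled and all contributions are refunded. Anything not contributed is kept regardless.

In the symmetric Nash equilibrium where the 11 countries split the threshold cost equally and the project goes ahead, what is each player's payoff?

Equal share of the threshold: 33/11 = 3.
At this profile no one gains by cutting their contribution: any cut drops the total below 33, the project is cancelled, contributions are refunded, and the deviator ends with 26, which is less than 26 − 3 + 9 = 32. Contributing more than 3 just wastes the excess. So contributing exactly 3 is a best response.
Each player's payoff: 26 − 3 + 9 = 32.

32 billion dollars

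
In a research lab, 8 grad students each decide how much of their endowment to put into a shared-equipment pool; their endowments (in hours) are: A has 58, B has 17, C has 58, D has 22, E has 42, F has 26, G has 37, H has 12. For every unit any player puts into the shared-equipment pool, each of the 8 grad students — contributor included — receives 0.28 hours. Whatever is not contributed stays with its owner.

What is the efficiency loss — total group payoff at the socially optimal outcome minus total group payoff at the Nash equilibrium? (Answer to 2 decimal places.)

The private return per contributed unit is 0.28 < 1 for everyone, so the Nash equilibrium is zero contribution and the group total is Σ E_j = 58 + 17 + 58 + 22 + 42 + 26 + 37 + 12 = 272.
Each contributed unit returns 2.240 to the group, so the social optimum is full contribution by everyone: group total = 2.240 × 272 = 609.28.
Efficiency loss = (2.240 − 1) × 272 = 337.28.

337.28 hours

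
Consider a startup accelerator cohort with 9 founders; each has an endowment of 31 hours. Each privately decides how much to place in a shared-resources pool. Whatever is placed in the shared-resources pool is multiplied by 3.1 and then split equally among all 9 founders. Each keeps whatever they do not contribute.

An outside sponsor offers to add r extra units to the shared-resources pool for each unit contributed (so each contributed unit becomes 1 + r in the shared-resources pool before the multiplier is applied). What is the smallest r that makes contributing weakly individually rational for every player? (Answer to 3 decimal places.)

1.903

With matching at rate r, one contributed unit becomes (1 + r) in the shared-resources pool and returns 3.1 × (1 + r) / 9 to the contributor.
Setting this equal to 1: 1 + r = 9/3.1 = 2.9032.
So the minimum matching rate is r = 2.9032 − 1 = 1.903.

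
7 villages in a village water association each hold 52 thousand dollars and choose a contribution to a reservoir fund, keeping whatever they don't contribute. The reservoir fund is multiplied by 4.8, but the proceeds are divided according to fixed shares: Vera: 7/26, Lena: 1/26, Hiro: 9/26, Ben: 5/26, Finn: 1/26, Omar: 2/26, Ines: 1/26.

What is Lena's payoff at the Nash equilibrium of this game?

Player j's private return per contributed unit is 4.8 × (j's share). Contributing is weakly dominant for j when that share is at least 1/4.8 = 0.2083, and contributing 0 is dominant otherwise.
Vera and Hiro clear that bar, contributing 52 each; the remaining 5 contribute 0. Total contributed: 104.
Lena keeps 52 and receives 4.8 × 104 × 1/26 = 19.20 from the reservoir fund, for a payoff of 71.20.

71.20 thousand dollars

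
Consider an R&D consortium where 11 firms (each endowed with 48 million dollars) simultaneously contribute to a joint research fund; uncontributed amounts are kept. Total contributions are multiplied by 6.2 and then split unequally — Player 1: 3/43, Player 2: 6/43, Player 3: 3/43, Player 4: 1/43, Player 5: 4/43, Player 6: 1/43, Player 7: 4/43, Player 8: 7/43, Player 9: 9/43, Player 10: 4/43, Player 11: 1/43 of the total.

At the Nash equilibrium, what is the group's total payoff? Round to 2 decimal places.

Each unit j contributes comes back to j as 6.2 × (j's share), so j prefers to contribute only if that share exceeds 1/6.2 = 0.1613; otherwise keeping the unit dominates.
The shares above 0.1613 belong to Player 8 and Player 9, contributing 48 each; the remaining 9 contribute 0. Total contributed: 96.
The joint research fund pays out 6.2 × 96 = 595.20 in total (split across the unequal shares, but the aggregate is all that matters for the group sum).
The 9 free-riders keep 48 each, adding 432. Group total = 432 + 595.20 = 1027.20.

1027.20 million dollars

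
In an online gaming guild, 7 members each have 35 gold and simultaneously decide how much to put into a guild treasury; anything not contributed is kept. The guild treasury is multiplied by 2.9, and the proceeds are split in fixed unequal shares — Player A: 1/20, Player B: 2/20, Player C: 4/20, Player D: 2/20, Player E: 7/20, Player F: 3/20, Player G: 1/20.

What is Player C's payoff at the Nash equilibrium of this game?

55.30 gold

Each unit j contributes comes back to j as 2.9 × (j's share), so j prefers to contribute only if that share exceeds 1/2.9 = 0.3448; otherwise keeping the unit dominates.
Only Player E (7/20) clears that bar, contributing 35; the remaining 6 contribute 0. Total contributed: 35.
Player C keeps 35 and receives 2.9 × 35 × 4/20 = 20.30 from the guild treasury, for a payoff of 55.30.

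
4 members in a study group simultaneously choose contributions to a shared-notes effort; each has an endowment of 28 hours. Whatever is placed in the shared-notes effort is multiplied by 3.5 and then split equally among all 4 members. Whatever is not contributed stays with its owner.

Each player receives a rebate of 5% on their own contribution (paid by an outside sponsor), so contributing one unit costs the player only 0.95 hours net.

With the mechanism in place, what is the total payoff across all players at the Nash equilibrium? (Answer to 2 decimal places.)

With the mechanism, a contributed unit returns (3.5/4) / 0.95 = 0.9211 per unit of net cost — still below 1 — so contributing 0 remains dominant for every player.
At the Nash equilibrium no one contributes; group total payoff = 4 × 28 = 112.

112.00 hours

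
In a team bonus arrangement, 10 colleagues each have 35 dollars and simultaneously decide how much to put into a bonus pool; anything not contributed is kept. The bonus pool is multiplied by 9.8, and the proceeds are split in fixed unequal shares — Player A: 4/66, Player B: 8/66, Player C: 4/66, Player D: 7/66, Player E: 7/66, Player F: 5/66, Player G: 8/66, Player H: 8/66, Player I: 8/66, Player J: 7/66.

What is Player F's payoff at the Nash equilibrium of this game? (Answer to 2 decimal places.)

216.89 dollars

Player j's private return per contributed unit is 9.8 × (j's share). Contributing is weakly dominant for j when that share is at least 1/9.8 = 0.1020, and contributing 0 is dominant otherwise.
The shares above 0.1020 belong to Player B, Player D, Player E, Player G, Player H, Player I and Player J, contributing 35 each; the remaining 3 contribute 0. Total contributed: 245.
Player F keeps 35 and receives 9.8 × 245 × 5/66 = 181.89 from the bonus pool, for a payoff of 216.89.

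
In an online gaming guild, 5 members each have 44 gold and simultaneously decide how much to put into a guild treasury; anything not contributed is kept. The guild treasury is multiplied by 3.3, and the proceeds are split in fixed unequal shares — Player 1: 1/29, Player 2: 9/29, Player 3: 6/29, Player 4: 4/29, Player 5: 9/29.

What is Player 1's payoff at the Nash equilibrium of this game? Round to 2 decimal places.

A player with share s gets back 3.3·s per unit contributed, so full contribution is dominant for anyone with s > 1/3.3 = 0.3030 and zero contribution is dominant for anyone below.
Player 2 and Player 5 clear that bar, contributing 44 each; the remaining 3 contribute 0. Total contributed: 88.
Player 1 keeps 44 and receives 3.3 × 88 × 1/29 = 10.01 from the guild treasury, for a payoff of 54.01.

54.01 gold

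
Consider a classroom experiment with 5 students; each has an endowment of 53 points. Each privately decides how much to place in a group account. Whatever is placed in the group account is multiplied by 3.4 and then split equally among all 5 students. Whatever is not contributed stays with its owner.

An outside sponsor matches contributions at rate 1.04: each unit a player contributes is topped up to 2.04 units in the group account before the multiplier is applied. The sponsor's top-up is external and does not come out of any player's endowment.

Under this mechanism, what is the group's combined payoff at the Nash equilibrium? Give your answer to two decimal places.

1838.04 points

Under the mechanism each unit contributed yields 3.4 × 2.04 / 5 = 1.3872 back to its contributor per unit of net cost, which exceeds 1, making full contribution the dominant choice for everyone.
So the Nash equilibrium is full contribution by all 5; the group earns 3.4 × 2.04 × 265 = 1838.04.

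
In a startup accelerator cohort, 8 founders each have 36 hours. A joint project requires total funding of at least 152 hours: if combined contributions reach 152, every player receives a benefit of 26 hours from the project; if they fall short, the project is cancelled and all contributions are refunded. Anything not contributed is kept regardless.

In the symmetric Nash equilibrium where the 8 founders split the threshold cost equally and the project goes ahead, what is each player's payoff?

Equal share of the threshold: 152/8 = 19.
At this profile no one gains by cutting their contribution: any cut drops the total below 152, the project is cancelled, contributions are refunded, and the deviator ends with 36, which is less than 36 − 19 + 26 = 43. Contributing more than 19 just wastes the excess. So contributing exactly 19 is a best response.
Each player's payoff: 36 − 19 + 26 = 43.

43 hours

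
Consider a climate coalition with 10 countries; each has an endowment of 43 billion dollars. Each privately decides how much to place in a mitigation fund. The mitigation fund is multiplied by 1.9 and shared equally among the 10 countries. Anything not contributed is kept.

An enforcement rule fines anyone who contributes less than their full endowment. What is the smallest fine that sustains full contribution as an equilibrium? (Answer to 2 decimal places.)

Given the others contribute fully, the best deviation is to contribute 0 (any partial contribution still incurs the fine and gives up units whose private return 0.1900 is below 1).
Deviating from 43 to 0 saves 43 billion dollars but forfeits the deviator's share of the drop in the mitigation fund: 1.9/10 × 43 = 8.17.
So the deviation gain is 43 − 8.17 = 34.83, and the fine must be at least 34.83 billion dollars to wipe it out.

34.83 billion dollars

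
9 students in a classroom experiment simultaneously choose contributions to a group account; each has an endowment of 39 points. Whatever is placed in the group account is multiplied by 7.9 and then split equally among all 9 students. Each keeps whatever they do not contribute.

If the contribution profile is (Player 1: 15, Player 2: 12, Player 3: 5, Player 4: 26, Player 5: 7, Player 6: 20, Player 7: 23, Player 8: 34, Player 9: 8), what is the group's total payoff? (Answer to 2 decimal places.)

Total contributed: 15 + 12 + 5 + 26 + 7 + 20 + 23 + 34 + 8 = 150; total kept: 9 × 39 − 150 = 201.
The group account pays out 7.9 × 150 = 1185.00 in aggregate.
Group total = 201 + 1185.00 = 1386.00.

1386.00 points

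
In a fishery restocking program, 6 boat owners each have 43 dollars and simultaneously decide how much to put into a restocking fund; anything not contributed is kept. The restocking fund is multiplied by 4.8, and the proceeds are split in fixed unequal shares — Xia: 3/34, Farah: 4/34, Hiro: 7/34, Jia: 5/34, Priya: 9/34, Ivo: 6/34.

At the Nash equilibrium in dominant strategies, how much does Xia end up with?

Player j's private return per contributed unit is 4.8 × (j's share). Contributing is weakly dominant for j when that share is at least 1/4.8 = 0.2083, and contributing 0 is dominant otherwise.
The only share above 0.2083 is Priya's 9/34, contributing 43; the remaining 5 contribute 0. Total contributed: 43.
Xia keeps 43 and receives 4.8 × 43 × 3/34 = 18.21 from the restocking fund, for a payoff of 61.21.

61.21 dollars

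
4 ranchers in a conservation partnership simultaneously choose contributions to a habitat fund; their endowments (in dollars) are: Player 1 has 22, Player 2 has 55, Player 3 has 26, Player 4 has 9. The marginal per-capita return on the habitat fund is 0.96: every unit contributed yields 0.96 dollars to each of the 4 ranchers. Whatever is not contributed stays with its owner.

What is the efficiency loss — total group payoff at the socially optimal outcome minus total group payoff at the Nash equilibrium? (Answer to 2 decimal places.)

The private return per contributed unit is 0.96 < 1 for everyone, so the Nash equilibrium is zero contribution and the group total is Σ E_j = 22 + 55 + 26 + 9 = 112.
Each contributed unit returns 3.840 to the group, so the social optimum is full contribution by everyone: group total = 3.840 × 112 = 430.08.
Efficiency loss = (3.840 − 1) × 112 = 318.08.

318.08 dollars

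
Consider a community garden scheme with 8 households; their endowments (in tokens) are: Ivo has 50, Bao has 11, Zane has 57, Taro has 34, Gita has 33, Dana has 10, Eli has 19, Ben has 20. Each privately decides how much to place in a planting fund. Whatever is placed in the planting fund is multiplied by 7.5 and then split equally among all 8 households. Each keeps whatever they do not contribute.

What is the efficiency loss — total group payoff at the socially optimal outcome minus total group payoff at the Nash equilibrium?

The private return per contributed unit is 7.5/8 = 0.9375 < 1 for every player regardless of endowment, so the Nash equilibrium is zero contribution and the group total is Σ E_j = 50 + 11 + 57 + 34 + 33 + 10 + 19 + 20 = 234.
Each contributed unit returns 7.500 to the group, so the social optimum is full contribution by everyone: group total = 7.500 × 234 = 1755.00.
Efficiency loss = (7.500 − 1) × 234 = 1521.00.

1521.00 tokens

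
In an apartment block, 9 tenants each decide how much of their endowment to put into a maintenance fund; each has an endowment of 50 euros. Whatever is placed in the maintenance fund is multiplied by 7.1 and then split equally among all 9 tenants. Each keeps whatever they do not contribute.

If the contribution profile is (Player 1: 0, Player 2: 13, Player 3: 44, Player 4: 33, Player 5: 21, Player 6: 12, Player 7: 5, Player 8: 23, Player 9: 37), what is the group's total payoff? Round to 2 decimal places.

Total contributed: 0 + 13 + 44 + 33 + 21 + 12 + 5 + 23 + 37 = 188; total kept: 9 × 50 − 188 = 262.
The maintenance fund pays out 7.1 × 188 = 1334.80 in aggregate.
Group total = 262 + 1334.80 = 1596.80.

1596.80 euros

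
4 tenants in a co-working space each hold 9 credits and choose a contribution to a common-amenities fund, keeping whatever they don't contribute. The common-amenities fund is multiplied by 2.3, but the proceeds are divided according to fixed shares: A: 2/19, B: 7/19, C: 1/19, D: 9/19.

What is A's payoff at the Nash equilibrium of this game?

A player with share s gets back 2.3·s per unit contributed, so full contribution is dominant for anyone with s > 1/2.3 = 0.4348 and zero contribution is dominant for anyone below.
Only D (9/19) clears that bar, contributing 9; the remaining 3 contribute 0. Total contributed: 9.
A keeps 9 and receives 2.3 × 9 × 2/19 = 2.18 from the common-amenities fund, for a payoff of 11.18.

11.18 credits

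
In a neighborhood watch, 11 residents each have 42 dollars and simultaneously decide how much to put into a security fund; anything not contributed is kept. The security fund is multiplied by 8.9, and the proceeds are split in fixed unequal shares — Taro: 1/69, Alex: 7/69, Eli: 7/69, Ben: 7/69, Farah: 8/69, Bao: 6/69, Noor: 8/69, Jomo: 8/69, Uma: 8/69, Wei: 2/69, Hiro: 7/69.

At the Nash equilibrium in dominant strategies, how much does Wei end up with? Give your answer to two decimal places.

A player with share s gets back 8.9·s per unit contributed, so full contribution is dominant for anyone with s > 1/8.9 = 0.1124 and zero contribution is dominant for anyone below.
Farah, Noor, Jomo and Uma are above the threshold, contributing 42 each; the remaining 7 contribute 0. Total contributed: 168.
Wei keeps 42 and receives 8.9 × 168 × 2/69 = 43.34 from the security fund, for a payoff of 85.34.

85.34 dollars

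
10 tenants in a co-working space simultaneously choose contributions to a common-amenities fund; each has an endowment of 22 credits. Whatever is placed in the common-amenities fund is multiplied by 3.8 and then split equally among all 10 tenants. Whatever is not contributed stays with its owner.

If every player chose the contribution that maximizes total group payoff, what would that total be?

836.00 credits

Each contributed unit returns 3.800 to the group as a whole (0.3800 to each of 10 players), which exceeds 1, so the social optimum is full contribution: group total = 3.800 × 220 = 836.00.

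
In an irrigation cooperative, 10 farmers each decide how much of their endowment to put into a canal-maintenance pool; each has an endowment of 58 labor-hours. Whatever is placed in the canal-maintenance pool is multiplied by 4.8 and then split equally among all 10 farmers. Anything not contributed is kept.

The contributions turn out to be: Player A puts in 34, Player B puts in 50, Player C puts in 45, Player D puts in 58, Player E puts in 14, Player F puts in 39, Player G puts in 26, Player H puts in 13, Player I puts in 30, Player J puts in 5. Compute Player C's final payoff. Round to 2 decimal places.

163.72 labor-hours

Total contributed: 34 + 50 + 45 + 58 + 14 + 39 + 26 + 13 + 30 + 5 = 314.
Each receives 4.8 × 314 / 10 = 150.72 from the canal-maintenance pool.
Player C keeps 58 − 45 = 13, so Player C's payoff is 13 + 150.72 = 163.72.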